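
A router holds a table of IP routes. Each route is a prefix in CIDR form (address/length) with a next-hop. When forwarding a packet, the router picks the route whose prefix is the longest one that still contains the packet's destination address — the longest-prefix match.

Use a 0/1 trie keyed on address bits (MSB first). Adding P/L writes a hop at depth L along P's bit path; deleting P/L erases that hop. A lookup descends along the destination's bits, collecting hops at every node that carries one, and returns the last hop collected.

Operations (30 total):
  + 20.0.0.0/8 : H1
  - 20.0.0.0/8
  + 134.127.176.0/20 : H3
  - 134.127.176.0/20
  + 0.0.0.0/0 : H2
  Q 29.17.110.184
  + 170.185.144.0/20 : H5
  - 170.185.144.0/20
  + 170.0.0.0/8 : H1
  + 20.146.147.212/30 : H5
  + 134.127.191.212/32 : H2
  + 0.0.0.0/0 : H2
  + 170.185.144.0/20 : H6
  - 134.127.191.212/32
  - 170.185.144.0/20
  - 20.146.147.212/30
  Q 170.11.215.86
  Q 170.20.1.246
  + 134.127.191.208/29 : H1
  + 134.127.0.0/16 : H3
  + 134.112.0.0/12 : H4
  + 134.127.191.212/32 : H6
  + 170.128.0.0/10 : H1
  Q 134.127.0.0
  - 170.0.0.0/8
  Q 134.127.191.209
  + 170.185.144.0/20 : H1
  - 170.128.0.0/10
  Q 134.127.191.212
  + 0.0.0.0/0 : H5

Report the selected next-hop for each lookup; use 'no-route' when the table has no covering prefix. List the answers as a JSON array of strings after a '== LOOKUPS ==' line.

Apply in order:
  + 20.0.0.0/8 (H1) depth=8
  del 20.0.0.0/8 (clear depth 8)
  + 134.127.176.0/20 (H3) depth=20
  del 134.127.176.0/20 (clear depth 20)
  + 0.0.0.0/0 (H2) depth=0
  Q 29.17.110.184: descend 0001 ; hops seen [H2] ; pick H2
  + 170.185.144.0/20 (H5) depth=20
  del 170.185.144.0/20 (clear depth 20)
  + 170.0.0.0/8 (H1) depth=8
  + 20.146.147.212/30 (H5) depth=30
  + 134.127.191.212/32 (H2) depth=32
  + 0.0.0.0/0 (H2) depth=0
  + 170.185.144.0/20 (H6) depth=20
  del 134.127.191.212/32 (clear depth 32)
  del 170.185.144.0/20 (clear depth 20)
  del 20.146.147.212/30 (clear depth 30)
  Q 170.11.215.86: descend 10101010 ; hops seen [H2,H1] ; pick H1
  Q 170.20.1.246: descend 10101010 ; hops seen [H2,H1] ; pick H1
  + 134.127.191.208/29 (H1) depth=29
  + 134.127.0.0/16 (H3) depth=16
  + 134.112.0.0/12 (H4) depth=12
  + 134.127.191.212/32 (H6) depth=32
  + 170.128.0.0/10 (H1) depth=10
  Q 134.127.0.0: descend 1000011001111111 ; hops seen [H2,H4,H3] ; pick H3
  del 170.0.0.0/8 (clear depth 8)
  Q 134.127.191.209: descend 10000110011111111011111111010 ; hops seen [H2,H4,H3,H1] ; pick H1
  + 170.185.144.0/20 (H1) depth=20
  del 170.128.0.0/10 (clear depth 10)
  Q 134.127.191.212: descend 10000110011111111011111111010100 ; hops seen [H2,H4,H3,H1,H6] ; pick H6
  + 0.0.0.0/0 (H5) depth=0

== LOOKUPS ==
["H2","H1","H1","H3","H1","H6"]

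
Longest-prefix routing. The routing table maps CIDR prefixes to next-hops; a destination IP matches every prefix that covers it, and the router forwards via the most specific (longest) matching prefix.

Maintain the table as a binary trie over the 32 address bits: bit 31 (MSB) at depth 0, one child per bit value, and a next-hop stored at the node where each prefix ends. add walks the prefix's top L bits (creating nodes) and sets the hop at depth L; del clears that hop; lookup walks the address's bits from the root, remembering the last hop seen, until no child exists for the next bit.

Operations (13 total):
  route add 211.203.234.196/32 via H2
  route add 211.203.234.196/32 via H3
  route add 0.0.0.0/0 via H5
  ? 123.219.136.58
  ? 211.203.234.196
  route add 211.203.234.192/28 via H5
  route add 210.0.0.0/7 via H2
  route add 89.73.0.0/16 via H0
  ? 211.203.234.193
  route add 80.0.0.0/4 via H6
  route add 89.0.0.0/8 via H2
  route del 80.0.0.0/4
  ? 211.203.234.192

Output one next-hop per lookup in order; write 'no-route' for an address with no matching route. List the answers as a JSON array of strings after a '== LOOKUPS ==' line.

Apply in order:
  add 211.203.234.196/32 -> H2 at depth 32
  add 211.203.234.196/32 -> H3 at depth 32
  add 0.0.0.0/0 -> H5 at depth 0
  lookup 123.219.136.58: bits ε walk d0:H5 -> H5
  lookup 211.203.234.196: bits 11010011110010111110101011000100 walk d0:H5→d1:-→d2:-→d3:-→d4:-→d5:-→d6:-→d7:-→d8:-→d9:-→d10:-→d11:-→d12:-→d13:-→d14:-→d15:-→d16:-→d17:-→d18:-→d19:-→d20:-→d21:-→d22:-→d23:-→d24:-→d25:-→d26:-→d27:-→d28:-→d29:-→d30:-→d31:-→d32:H3 -> H3
  add 211.203.234.192/28 -> H5 at depth 28
  add 210.0.0.0/7 -> H2 at depth 7
  add 89.73.0.0/16 -> H0 at depth 16
  lookup 211.203.234.193: bits 11010011110010111110101011000 walk d0:H5→d1:-→d2:-→d3:-→d4:-→d5:-→d6:-→d7:H2→d8:-→d9:-→d10:-→d11:-→d12:-→d13:-→d14:-→d15:-→d16:-→d17:-→d18:-→d19:-→d20:-→d21:-→d22:-→d23:-→d24:-→d25:-→d26:-→d27:-→d28:H5→d29:- -> H5
  add 80.0.0.0/4 -> H6 at depth 4
  add 89.0.0.0/8 -> H2 at depth 8
  - 80.0.0.0/4 clear@4
  lookup 211.203.234.192: bits 11010011110010111110101011000 walk d0:H5→d1:-→d2:-→d3:-→d4:-→d5:-→d6:-→d7:H2→d8:-→d9:-→d10:-→d11:-→d12:-→d13:-→d14:-→d15:-→d16:-→d17:-→d18:-→d19:-→d20:-→d21:-→d22:-→d23:-→d24:-→d25:-→d26:-→d27:-→d28:H5→d29:- -> H5

== LOOKUPS ==
["H5","H3","H5","H5"]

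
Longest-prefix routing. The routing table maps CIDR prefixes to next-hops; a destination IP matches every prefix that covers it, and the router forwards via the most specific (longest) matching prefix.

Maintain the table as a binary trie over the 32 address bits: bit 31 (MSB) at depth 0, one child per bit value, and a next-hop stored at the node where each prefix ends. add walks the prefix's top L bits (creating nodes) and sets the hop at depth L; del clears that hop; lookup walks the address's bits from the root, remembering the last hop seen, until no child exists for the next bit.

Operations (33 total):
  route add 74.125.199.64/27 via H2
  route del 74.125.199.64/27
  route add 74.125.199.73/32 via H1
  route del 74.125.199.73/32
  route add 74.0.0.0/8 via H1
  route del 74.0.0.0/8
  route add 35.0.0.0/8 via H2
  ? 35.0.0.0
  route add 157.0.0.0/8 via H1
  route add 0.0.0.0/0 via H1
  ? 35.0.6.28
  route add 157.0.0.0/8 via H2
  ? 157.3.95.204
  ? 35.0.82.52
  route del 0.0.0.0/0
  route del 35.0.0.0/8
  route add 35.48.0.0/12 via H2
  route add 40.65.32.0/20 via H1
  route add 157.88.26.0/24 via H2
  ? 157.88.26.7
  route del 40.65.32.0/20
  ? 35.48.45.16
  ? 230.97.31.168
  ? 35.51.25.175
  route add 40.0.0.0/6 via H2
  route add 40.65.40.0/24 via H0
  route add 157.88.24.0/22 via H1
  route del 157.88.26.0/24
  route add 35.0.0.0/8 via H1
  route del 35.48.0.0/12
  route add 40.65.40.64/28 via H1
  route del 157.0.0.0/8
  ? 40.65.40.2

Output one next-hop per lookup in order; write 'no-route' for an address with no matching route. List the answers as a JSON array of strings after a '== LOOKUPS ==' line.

Process each operation:
  add 74.125.199.64/27 -> H2 at depth 27
  del 74.125.199.64/27 (clear depth 27)
  add 74.125.199.73/32 -> H1 at depth 32
  del 74.125.199.73/32 (clear depth 32)
  add 74.0.0.0/8 -> H1 at depth 8
  del 74.0.0.0/8 (clear depth 8)
  add 35.0.0.0/8 -> H2 at depth 8
  ? 35.0.0.0  path d0:-→d1:-→d2:-→d3:-→d4:-→d5:-→d6:-→d7:-→d8:H2  best=H2
  add 157.0.0.0/8 -> H1 at depth 8
  add 0.0.0.0/0 -> H1 at depth 0
  ? 35.0.6.28  path d0:H1→d1:-→d2:-→d3:-→d4:-→d5:-→d6:-→d7:-→d8:H2  best=H2
  add 157.0.0.0/8 -> H2 at depth 8
  ? 157.3.95.204  path d0:H1→d1:-→d2:-→d3:-→d4:-→d5:-→d6:-→d7:-→d8:H2  best=H2
  ? 35.0.82.52  path d0:H1→d1:-→d2:-→d3:-→d4:-→d5:-→d6:-→d7:-→d8:H2  best=H2
  del 0.0.0.0/0 (clear depth 0)
  del 35.0.0.0/8 (clear depth 8)
  add 35.48.0.0/12 -> H2 at depth 12
  add 40.65.32.0/20 -> H1 at depth 20
  add 157.88.26.0/24 -> H2 at depth 24
  ? 157.88.26.7  path d0:-→d1:-→d2:-→d3:-→d4:-→d5:-→d6:-→d7:-→d8:H2→d9:-→d10:-→d11:-→d12:-→d13:-→d14:-→d15:-→d16:-→d17:-→d18:-→d19:-→d20:-→d21:-→d22:-→d23:-→d24:H2  best=H2
  del 40.65.32.0/20 (clear depth 20)
  ? 35.48.45.16  path d0:-→d1:-→d2:-→d3:-→d4:-→d5:-→d6:-→d7:-→d8:-→d9:-→d10:-→d11:-→d12:H2  best=H2
  ? 230.97.31.168  path d0:-→d1:-  best=no-route
  ? 35.51.25.175  path d0:-→d1:-→d2:-→d3:-→d4:-→d5:-→d6:-→d7:-→d8:-→d9:-→d10:-→d11:-→d12:H2  best=H2
  add 40.0.0.0/6 -> H2 at depth 6
  add 40.65.40.0/24 -> H0 at depth 24
  add 157.88.24.0/22 -> H1 at depth 22
  del 157.88.26.0/24 (clear depth 24)
  add 35.0.0.0/8 -> H1 at depth 8
  del 35.48.0.0/12 (clear depth 12)
  add 40.65.40.64/28 -> H1 at depth 28
  del 157.0.0.0/8 (clear depth 8)
  ? 40.65.40.2  path d0:-→d1:-→d2:-→d3:-→d4:-→d5:-→d6:H2→d7:-→d8:-→d9:-→d10:-→d11:-→d12:-→d13:-→d14:-→d15:-→d16:-→d17:-→d18:-→d19:-→d20:-→d21:-→d22:-→d23:-→d24:H0→d25:-  best=H0

== LOOKUPS ==
["H2","H2","H2","H2","H2","H2","no-route","H2","H0"]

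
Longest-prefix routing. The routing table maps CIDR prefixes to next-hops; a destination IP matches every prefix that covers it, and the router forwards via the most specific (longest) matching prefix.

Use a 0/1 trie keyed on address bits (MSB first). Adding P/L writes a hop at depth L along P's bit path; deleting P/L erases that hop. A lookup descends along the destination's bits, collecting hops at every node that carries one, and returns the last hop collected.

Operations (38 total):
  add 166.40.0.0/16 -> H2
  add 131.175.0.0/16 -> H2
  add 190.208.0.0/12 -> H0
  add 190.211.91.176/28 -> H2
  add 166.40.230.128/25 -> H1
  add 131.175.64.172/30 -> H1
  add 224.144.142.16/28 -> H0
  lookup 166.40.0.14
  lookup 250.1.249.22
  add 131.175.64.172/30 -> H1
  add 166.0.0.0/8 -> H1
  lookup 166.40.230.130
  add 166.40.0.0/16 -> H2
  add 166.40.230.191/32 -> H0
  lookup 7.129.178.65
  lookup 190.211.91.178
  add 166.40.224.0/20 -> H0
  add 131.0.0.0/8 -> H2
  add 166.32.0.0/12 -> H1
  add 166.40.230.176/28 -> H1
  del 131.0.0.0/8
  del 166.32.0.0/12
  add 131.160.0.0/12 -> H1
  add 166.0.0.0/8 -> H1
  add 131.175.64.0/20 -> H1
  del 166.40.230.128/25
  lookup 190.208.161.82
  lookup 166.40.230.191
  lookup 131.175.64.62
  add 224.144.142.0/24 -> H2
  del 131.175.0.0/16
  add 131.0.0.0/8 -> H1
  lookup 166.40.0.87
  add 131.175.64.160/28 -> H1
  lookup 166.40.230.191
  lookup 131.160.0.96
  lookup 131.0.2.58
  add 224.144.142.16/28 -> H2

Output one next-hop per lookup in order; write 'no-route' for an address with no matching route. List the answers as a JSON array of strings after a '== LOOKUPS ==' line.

Trace:
  + 166.40.0.0/16 (H2) depth=16
  + 131.175.0.0/16 (H2) depth=16
  + 190.208.0.0/12 (H0) depth=12
  + 190.211.91.176/28 (H2) depth=28
  + 166.40.230.128/25 (H1) depth=25
  + 131.175.64.172/30 (H1) depth=30
  + 224.144.142.16/28 (H0) depth=28
  lookup 166.40.0.14: bits 1010011000101000 walk d0:-→d1:-→d2:-→d3:-→d4:-→d5:-→d6:-→d7:-→d8:-→d9:-→d10:-→d11:-→d12:-→d13:-→d14:-→d15:-→d16:H2 -> H2
  lookup 250.1.249.22: bits 111 walk d0:-→d1:-→d2:-→d3:- -> no-route
  + 131.175.64.172/30 (H1) depth=30
  + 166.0.0.0/8 (H1) depth=8
  lookup 166.40.230.130: bits 1010011000101000111001101 walk d0:-→d1:-→d2:-→d3:-→d4:-→d5:-→d6:-→d7:-→d8:H1→d9:-→d10:-→d11:-→d12:-→d13:-→d14:-→d15:-→d16:H2→d17:-→d18:-→d19:-→d20:-→d21:-→d22:-→d23:-→d24:-→d25:H1 -> H1
  + 166.40.0.0/16 (H2) depth=16
  + 166.40.230.191/32 (H0) depth=32
  lookup 7.129.178.65: bits ε walk d0:- -> no-route
  lookup 190.211.91.178: bits 1011111011010011010110111011 walk d0:-→d1:-→d2:-→d3:-→d4:-→d5:-→d6:-→d7:-→d8:-→d9:-→d10:-→d11:-→d12:H0→d13:-→d14:-→d15:-→d16:-→d17:-→d18:-→d19:-→d20:-→d21:-→d22:-→d23:-→d24:-→d25:-→d26:-→d27:-→d28:H2 -> H2
  + 166.40.224.0/20 (H0) depth=20
  + 131.0.0.0/8 (H2) depth=8
  + 166.32.0.0/12 (H1) depth=12
  + 166.40.230.176/28 (H1) depth=28
  del 131.0.0.0/8 (clear depth 8)
  del 166.32.0.0/12 (clear depth 12)
  + 131.160.0.0/12 (H1) depth=12
  + 166.0.0.0/8 (H1) depth=8
  + 131.175.64.0/20 (H1) depth=20
  del 166.40.230.128/25 (clear depth 25)
  lookup 190.208.161.82: bits 10111110110100 walk d0:-→d1:-→d2:-→d3:-→d4:-→d5:-→d6:-→d7:-→d8:-→d9:-→d10:-→d11:-→d12:H0→d13:-→d14:- -> H0
  lookup 166.40.230.191: bits 10100110001010001110011010111111 walk d0:-→d1:-→d2:-→d3:-→d4:-→d5:-→d6:-→d7:-→d8:H1→d9:-→d10:-→d11:-→d12:-→d13:-→d14:-→d15:-→d16:H2→d17:-→d18:-→d19:-→d20:H0→d21:-→d22:-→d23:-→d24:-→d25:-→d26:-→d27:-→d28:H1→d29:-→d30:-→d31:-→d32:H0 -> H0
  lookup 131.175.64.62: bits 100000111010111101000000 walk d0:-→d1:-→d2:-→d3:-→d4:-→d5:-→d6:-→d7:-→d8:-→d9:-→d10:-→d11:-→d12:H1→d13:-→d14:-→d15:-→d16:H2→d17:-→d18:-→d19:-→d20:H1→d21:-→d22:-→d23:-→d24:- -> H1
  + 224.144.142.0/24 (H2) depth=24
  del 131.175.0.0/16 (clear depth 16)
  + 131.0.0.0/8 (H1) depth=8
  lookup 166.40.0.87: bits 1010011000101000 walk d0:-→d1:-→d2:-→d3:-→d4:-→d5:-→d6:-→d7:-→d8:H1→d9:-→d10:-→d11:-→d12:-→d13:-→d14:-→d15:-→d16:H2 -> H2
  + 131.175.64.160/28 (H1) depth=28
  lookup 166.40.230.191: bits 10100110001010001110011010111111 walk d0:-→d1:-→d2:-→d3:-→d4:-→d5:-→d6:-→d7:-→d8:H1→d9:-→d10:-→d11:-→d12:-→d13:-→d14:-→d15:-→d16:H2→d17:-→d18:-→d19:-→d20:H0→d21:-→d22:-→d23:-→d24:-→d25:-→d26:-→d27:-→d28:H1→d29:-→d30:-→d31:-→d32:H0 -> H0
  lookup 131.160.0.96: bits 100000111010 walk d0:-→d1:-→d2:-→d3:-→d4:-→d5:-→d6:-→d7:-→d8:H1→d9:-→d10:-→d11:-→d12:H1 -> H1
  lookup 131.0.2.58: bits 10000011 walk d0:-→d1:-→d2:-→d3:-→d4:-→d5:-→d6:-→d7:-→d8:H1 -> H1
  + 224.144.142.16/28 (H2) depth=28

== LOOKUPS ==
["H2","no-route","H1","no-route","H2","H0","H0","H1","H2","H0","H1","H1"]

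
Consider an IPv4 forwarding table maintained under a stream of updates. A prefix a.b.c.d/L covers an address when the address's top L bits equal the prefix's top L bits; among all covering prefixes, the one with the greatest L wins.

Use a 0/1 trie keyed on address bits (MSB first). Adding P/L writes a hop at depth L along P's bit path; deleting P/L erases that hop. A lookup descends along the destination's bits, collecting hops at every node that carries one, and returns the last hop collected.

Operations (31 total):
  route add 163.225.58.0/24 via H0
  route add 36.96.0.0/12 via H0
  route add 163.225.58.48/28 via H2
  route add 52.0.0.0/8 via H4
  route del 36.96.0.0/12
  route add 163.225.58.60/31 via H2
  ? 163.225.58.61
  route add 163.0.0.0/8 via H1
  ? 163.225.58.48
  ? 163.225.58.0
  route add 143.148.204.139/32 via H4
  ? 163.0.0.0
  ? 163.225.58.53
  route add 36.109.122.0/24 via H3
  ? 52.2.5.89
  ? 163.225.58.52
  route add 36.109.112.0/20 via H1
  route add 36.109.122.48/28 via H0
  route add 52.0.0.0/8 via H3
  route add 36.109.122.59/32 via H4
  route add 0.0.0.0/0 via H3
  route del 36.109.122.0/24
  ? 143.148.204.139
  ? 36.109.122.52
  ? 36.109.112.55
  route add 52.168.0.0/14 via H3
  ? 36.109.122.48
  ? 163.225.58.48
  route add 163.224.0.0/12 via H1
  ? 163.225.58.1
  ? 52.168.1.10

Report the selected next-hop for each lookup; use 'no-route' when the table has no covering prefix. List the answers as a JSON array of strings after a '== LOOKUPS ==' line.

Trace:
  add 163.225.58.0/24 -> H0 at depth 24
  add 36.96.0.0/12 -> H0 at depth 12
  add 163.225.58.48/28 -> H2 at depth 28
  add 52.0.0.0/8 -> H4 at depth 8
  - 36.96.0.0/12 clear@12
  add 163.225.58.60/31 -> H2 at depth 31
  ? 163.225.58.61  path d0:-→d1:-→d2:-→d3:-→d4:-→d5:-→d6:-→d7:-→d8:-→d9:-→d10:-→d11:-→d12:-→d13:-→d14:-→d15:-→d16:-→d17:-→d18:-→d19:-→d20:-→d21:-→d22:-→d23:-→d24:H0→d25:-→d26:-→d27:-→d28:H2→d29:-→d30:-→d31:H2  best=H2
  add 163.0.0.0/8 -> H1 at depth 8
  ? 163.225.58.48  path d0:-→d1:-→d2:-→d3:-→d4:-→d5:-→d6:-→d7:-→d8:H1→d9:-→d10:-→d11:-→d12:-→d13:-→d14:-→d15:-→d16:-→d17:-→d18:-→d19:-→d20:-→d21:-→d22:-→d23:-→d24:H0→d25:-→d26:-→d27:-→d28:H2  best=H2
  ? 163.225.58.0  path d0:-→d1:-→d2:-→d3:-→d4:-→d5:-→d6:-→d7:-→d8:H1→d9:-→d10:-→d11:-→d12:-→d13:-→d14:-→d15:-→d16:-→d17:-→d18:-→d19:-→d20:-→d21:-→d22:-→d23:-→d24:H0→d25:-→d26:-  best=H0
  add 143.148.204.139/32 -> H4 at depth 32
  ? 163.0.0.0  path d0:-→d1:-→d2:-→d3:-→d4:-→d5:-→d6:-→d7:-→d8:H1  best=H1
  ? 163.225.58.53  path d0:-→d1:-→d2:-→d3:-→d4:-→d5:-→d6:-→d7:-→d8:H1→d9:-→d10:-→d11:-→d12:-→d13:-→d14:-→d15:-→d16:-→d17:-→d18:-→d19:-→d20:-→d21:-→d22:-→d23:-→d24:H0→d25:-→d26:-→d27:-→d28:H2  best=H2
  add 36.109.122.0/24 -> H3 at depth 24
  ? 52.2.5.89  path d0:-→d1:-→d2:-→d3:-→d4:-→d5:-→d6:-→d7:-→d8:H4  best=H4
  ? 163.225.58.52  path d0:-→d1:-→d2:-→d3:-→d4:-→d5:-→d6:-→d7:-→d8:H1→d9:-→d10:-→d11:-→d12:-→d13:-→d14:-→d15:-→d16:-→d17:-→d18:-→d19:-→d20:-→d21:-→d22:-→d23:-→d24:H0→d25:-→d26:-→d27:-→d28:H2  best=H2
  add 36.109.112.0/20 -> H1 at depth 20
  add 36.109.122.48/28 -> H0 at depth 28
  add 52.0.0.0/8 -> H3 at depth 8
  add 36.109.122.59/32 -> H4 at depth 32
  add 0.0.0.0/0 -> H3 at depth 0
  - 36.109.122.0/24 clear@24
  ? 143.148.204.139  path d0:H3→d1:-→d2:-→d3:-→d4:-→d5:-→d6:-→d7:-→d8:-→d9:-→d10:-→d11:-→d12:-→d13:-→d14:-→d15:-→d16:-→d17:-→d18:-→d19:-→d20:-→d21:-→d22:-→d23:-→d24:-→d25:-→d26:-→d27:-→d28:-→d29:-→d30:-→d31:-→d32:H4  best=H4
  ? 36.109.122.52  path d0:H3→d1:-→d2:-→d3:-→d4:-→d5:-→d6:-→d7:-→d8:-→d9:-→d10:-→d11:-→d12:-→d13:-→d14:-→d15:-→d16:-→d17:-→d18:-→d19:-→d20:H1→d21:-→d22:-→d23:-→d24:-→d25:-→d26:-→d27:-→d28:H0  best=H0
  ? 36.109.112.55  path d0:H3→d1:-→d2:-→d3:-→d4:-→d5:-→d6:-→d7:-→d8:-→d9:-→d10:-→d11:-→d12:-→d13:-→d14:-→d15:-→d16:-→d17:-→d18:-→d19:-→d20:H1  best=H1
  add 52.168.0.0/14 -> H3 at depth 14
  ? 36.109.122.48  path d0:H3→d1:-→d2:-→d3:-→d4:-→d5:-→d6:-→d7:-→d8:-→d9:-→d10:-→d11:-→d12:-→d13:-→d14:-→d15:-→d16:-→d17:-→d18:-→d19:-→d20:H1→d21:-→d22:-→d23:-→d24:-→d25:-→d26:-→d27:-→d28:H0  best=H0
  ? 163.225.58.48  path d0:H3→d1:-→d2:-→d3:-→d4:-→d5:-→d6:-→d7:-→d8:H1→d9:-→d10:-→d11:-→d12:-→d13:-→d14:-→d15:-→d16:-→d17:-→d18:-→d19:-→d20:-→d21:-→d22:-→d23:-→d24:H0→d25:-→d26:-→d27:-→d28:H2  best=H2
  add 163.224.0.0/12 -> H1 at depth 12
  ? 163.225.58.1  path d0:H3→d1:-→d2:-→d3:-→d4:-→d5:-→d6:-→d7:-→d8:H1→d9:-→d10:-→d11:-→d12:H1→d13:-→d14:-→d15:-→d16:-→d17:-→d18:-→d19:-→d20:-→d21:-→d22:-→d23:-→d24:H0→d25:-→d26:-  best=H0
  ? 52.168.1.10  path d0:H3→d1:-→d2:-→d3:-→d4:-→d5:-→d6:-→d7:-→d8:H3→d9:-→d10:-→d11:-→d12:-→d13:-→d14:H3  best=H3

== LOOKUPS ==
["H2","H2","H0","H1","H2","H4","H2","H4","H0","H1","H0","H2","H0","H3"]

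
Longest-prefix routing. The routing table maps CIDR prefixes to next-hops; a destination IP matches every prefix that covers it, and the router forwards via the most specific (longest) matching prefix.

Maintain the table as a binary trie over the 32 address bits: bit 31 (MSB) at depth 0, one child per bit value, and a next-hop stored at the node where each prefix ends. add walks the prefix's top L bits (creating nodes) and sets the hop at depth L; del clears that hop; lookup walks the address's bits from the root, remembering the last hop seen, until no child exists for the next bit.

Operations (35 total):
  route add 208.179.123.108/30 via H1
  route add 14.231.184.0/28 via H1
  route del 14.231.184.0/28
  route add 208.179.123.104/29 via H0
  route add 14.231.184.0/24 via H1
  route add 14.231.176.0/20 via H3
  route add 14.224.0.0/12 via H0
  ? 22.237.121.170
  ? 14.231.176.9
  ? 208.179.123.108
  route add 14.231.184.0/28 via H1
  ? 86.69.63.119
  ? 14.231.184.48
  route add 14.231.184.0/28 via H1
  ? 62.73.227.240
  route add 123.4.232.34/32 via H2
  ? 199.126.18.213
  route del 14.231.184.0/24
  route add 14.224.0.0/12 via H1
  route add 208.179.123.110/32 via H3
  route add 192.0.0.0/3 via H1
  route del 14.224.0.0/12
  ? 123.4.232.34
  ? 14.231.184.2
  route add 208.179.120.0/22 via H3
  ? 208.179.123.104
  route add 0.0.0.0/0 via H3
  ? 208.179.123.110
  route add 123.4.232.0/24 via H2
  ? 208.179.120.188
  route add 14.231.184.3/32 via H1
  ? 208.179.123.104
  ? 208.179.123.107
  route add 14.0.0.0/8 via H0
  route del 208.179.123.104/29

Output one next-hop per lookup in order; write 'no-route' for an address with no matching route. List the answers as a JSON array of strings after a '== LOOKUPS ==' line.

Trace:
  add 208.179.123.108/30 -> H1 at depth 30
  add 14.231.184.0/28 -> H1 at depth 28
  - 14.231.184.0/28 clear@28
  add 208.179.123.104/29 -> H0 at depth 29
  add 14.231.184.0/24 -> H1 at depth 24
  add 14.231.176.0/20 -> H3 at depth 20
  add 14.224.0.0/12 -> H0 at depth 12
  Q 22.237.121.170: descend 000 ; hops seen [∅] ; pick no-route
  Q 14.231.176.9: descend 00001110111001111011 ; hops seen [H0,H3] ; pick H3
  Q 208.179.123.108: descend 110100001011001101111011011011 ; hops seen [H0,H1] ; pick H1
  add 14.231.184.0/28 -> H1 at depth 28
  Q 86.69.63.119: descend 0 ; hops seen [∅] ; pick no-route
  Q 14.231.184.48: descend 00001110111001111011100000 ; hops seen [H0,H3,H1] ; pick H1
  add 14.231.184.0/28 -> H1 at depth 28
  Q 62.73.227.240: descend 00 ; hops seen [∅] ; pick no-route
  add 123.4.232.34/32 -> H2 at depth 32
  Q 199.126.18.213: descend 110 ; hops seen [∅] ; pick no-route
  - 14.231.184.0/24 clear@24
  add 14.224.0.0/12 -> H1 at depth 12
  add 208.179.123.110/32 -> H3 at depth 32
  add 192.0.0.0/3 -> H1 at depth 3
  - 14.224.0.0/12 clear@12
  Q 123.4.232.34: descend 01111011000001001110100000100010 ; hops seen [H2] ; pick H2
  Q 14.231.184.2: descend 0000111011100111101110000000 ; hops seen [H3,H1] ; pick H1
  add 208.179.120.0/22 -> H3 at depth 22
  Q 208.179.123.104: descend 11010000101100110111101101101 ; hops seen [H1,H3,H0] ; pick H0
  add 0.0.0.0/0 -> H3 at depth 0
  Q 208.179.123.110: descend 11010000101100110111101101101110 ; hops seen [H3,H1,H3,H0,H1,H3] ; pick H3
  add 123.4.232.0/24 -> H2 at depth 24
  Q 208.179.120.188: descend 1101000010110011011110 ; hops seen [H3,H1,H3] ; pick H3
  add 14.231.184.3/32 -> H1 at depth 32
  Q 208.179.123.104: descend 11010000101100110111101101101 ; hops seen [H3,H1,H3,H0] ; pick H0
  Q 208.179.123.107: descend 11010000101100110111101101101 ; hops seen [H3,H1,H3,H0] ; pick H0
  add 14.0.0.0/8 -> H0 at depth 8
  - 208.179.123.104/29 clear@29

== LOOKUPS ==
["no-route","H3","H1","no-route","H1","no-route","no-route","H2","H1","H0","H3","H3","H0","H0"]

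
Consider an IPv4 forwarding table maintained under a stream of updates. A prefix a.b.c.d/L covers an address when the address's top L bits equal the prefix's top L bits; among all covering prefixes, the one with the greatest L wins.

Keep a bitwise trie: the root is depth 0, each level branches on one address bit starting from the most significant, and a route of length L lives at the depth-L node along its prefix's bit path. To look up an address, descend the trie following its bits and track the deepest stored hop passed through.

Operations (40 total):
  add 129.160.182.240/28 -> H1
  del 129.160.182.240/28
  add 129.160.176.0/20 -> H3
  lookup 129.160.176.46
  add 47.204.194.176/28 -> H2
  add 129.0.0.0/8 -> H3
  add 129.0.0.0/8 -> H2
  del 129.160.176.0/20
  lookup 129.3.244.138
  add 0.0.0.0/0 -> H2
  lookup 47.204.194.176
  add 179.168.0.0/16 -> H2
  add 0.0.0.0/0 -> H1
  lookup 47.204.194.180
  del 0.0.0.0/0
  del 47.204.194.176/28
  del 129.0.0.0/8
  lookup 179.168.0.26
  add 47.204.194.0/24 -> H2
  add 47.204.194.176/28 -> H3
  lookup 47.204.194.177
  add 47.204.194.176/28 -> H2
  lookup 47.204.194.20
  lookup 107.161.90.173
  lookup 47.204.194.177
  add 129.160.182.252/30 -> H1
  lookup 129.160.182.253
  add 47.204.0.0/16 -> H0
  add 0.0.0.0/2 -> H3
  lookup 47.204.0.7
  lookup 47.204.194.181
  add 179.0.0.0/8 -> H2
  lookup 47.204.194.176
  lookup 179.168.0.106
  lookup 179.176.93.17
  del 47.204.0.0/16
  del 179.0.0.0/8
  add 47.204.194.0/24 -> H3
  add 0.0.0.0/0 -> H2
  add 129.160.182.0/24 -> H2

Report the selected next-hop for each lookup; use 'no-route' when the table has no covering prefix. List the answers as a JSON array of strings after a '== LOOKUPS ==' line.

Apply in order:
  add 129.160.182.240/28 -> H1 at depth 28
  del 129.160.182.240/28 (clear depth 28)
  add 129.160.176.0/20 -> H3 at depth 20
  lookup 129.160.176.46: bits 100000011010000010110 walk d0:-→d1:-→d2:-→d3:-→d4:-→d5:-→d6:-→d7:-→d8:-→d9:-→d10:-→d11:-→d12:-→d13:-→d14:-→d15:-→d16:-→d17:-→d18:-→d19:-→d20:H3→d21:- -> H3
  add 47.204.194.176/28 -> H2 at depth 28
  add 129.0.0.0/8 -> H3 at depth 8
  add 129.0.0.0/8 -> H2 at depth 8
  del 129.160.176.0/20 (clear depth 20)
  lookup 129.3.244.138: bits 10000001 walk d0:-→d1:-→d2:-→d3:-→d4:-→d5:-→d6:-→d7:-→d8:H2 -> H2
  add 0.0.0.0/0 -> H2 at depth 0
  lookup 47.204.194.176: bits 0010111111001100110000101011 walk d0:H2→d1:-→d2:-→d3:-→d4:-→d5:-→d6:-→d7:-→d8:-→d9:-→d10:-→d11:-→d12:-→d13:-→d14:-→d15:-→d16:-→d17:-→d18:-→d19:-→d20:-→d21:-→d22:-→d23:-→d24:-→d25:-→d26:-→d27:-→d28:H2 -> H2
  add 179.168.0.0/16 -> H2 at depth 16
  add 0.0.0.0/0 -> H1 at depth 0
  lookup 47.204.194.180: bits 0010111111001100110000101011 walk d0:H1→d1:-→d2:-→d3:-→d4:-→d5:-→d6:-→d7:-→d8:-→d9:-→d10:-→d11:-→d12:-→d13:-→d14:-→d15:-→d16:-→d17:-→d18:-→d19:-→d20:-→d21:-→d22:-→d23:-→d24:-→d25:-→d26:-→d27:-→d28:H2 -> H2
  del 0.0.0.0/0 (clear depth 0)
  del 47.204.194.176/28 (clear depth 28)
  del 129.0.0.0/8 (clear depth 8)
  lookup 179.168.0.26: bits 1011001110101000 walk d0:-→d1:-→d2:-→d3:-→d4:-→d5:-→d6:-→d7:-→d8:-→d9:-→d10:-→d11:-→d12:-→d13:-→d14:-→d15:-→d16:H2 -> H2
  add 47.204.194.0/24 -> H2 at depth 24
  add 47.204.194.176/28 -> H3 at depth 28
  lookup 47.204.194.177: bits 0010111111001100110000101011 walk d0:-→d1:-→d2:-→d3:-→d4:-→d5:-→d6:-→d7:-→d8:-→d9:-→d10:-→d11:-→d12:-→d13:-→d14:-→d15:-→d16:-→d17:-→d18:-→d19:-→d20:-→d21:-→d22:-→d23:-→d24:H2→d25:-→d26:-→d27:-→d28:H3 -> H3
  add 47.204.194.176/28 -> H2 at depth 28
  lookup 47.204.194.20: bits 001011111100110011000010 walk d0:-→d1:-→d2:-→d3:-→d4:-→d5:-→d6:-→d7:-→d8:-→d9:-→d10:-→d11:-→d12:-→d13:-→d14:-→d15:-→d16:-→d17:-→d18:-→d19:-→d20:-→d21:-→d22:-→d23:-→d24:H2 -> H2
  lookup 107.161.90.173: bits 0 walk d0:-→d1:- -> no-route
  lookup 47.204.194.177: bits 0010111111001100110000101011 walk d0:-→d1:-→d2:-→d3:-→d4:-→d5:-→d6:-→d7:-→d8:-→d9:-→d10:-→d11:-→d12:-→d13:-→d14:-→d15:-→d16:-→d17:-→d18:-→d19:-→d20:-→d21:-→d22:-→d23:-→d24:H2→d25:-→d26:-→d27:-→d28:H2 -> H2
  add 129.160.182.252/30 -> H1 at depth 30
  lookup 129.160.182.253: bits 100000011010000010110110111111 walk d0:-→d1:-→d2:-→d3:-→d4:-→d5:-→d6:-→d7:-→d8:-→d9:-→d10:-→d11:-→d12:-→d13:-→d14:-→d15:-→d16:-→d17:-→d18:-→d19:-→d20:-→d21:-→d22:-→d23:-→d24:-→d25:-→d26:-→d27:-→d28:-→d29:-→d30:H1 -> H1
  add 47.204.0.0/16 -> H0 at depth 16
  add 0.0.0.0/2 -> H3 at depth 2
  lookup 47.204.0.7: bits 0010111111001100 walk d0:-→d1:-→d2:H3→d3:-→d4:-→d5:-→d6:-→d7:-→d8:-→d9:-→d10:-→d11:-→d12:-→d13:-→d14:-→d15:-→d16:H0 -> H0
  lookup 47.204.194.181: bits 0010111111001100110000101011 walk d0:-→d1:-→d2:H3→d3:-→d4:-→d5:-→d6:-→d7:-→d8:-→d9:-→d10:-→d11:-→d12:-→d13:-→d14:-→d15:-→d16:H0→d17:-→d18:-→d19:-→d20:-→d21:-→d22:-→d23:-→d24:H2→d25:-→d26:-→d27:-→d28:H2 -> H2
  add 179.0.0.0/8 -> H2 at depth 8
  lookup 47.204.194.176: bits 0010111111001100110000101011 walk d0:-→d1:-→d2:H3→d3:-→d4:-→d5:-→d6:-→d7:-→d8:-→d9:-→d10:-→d11:-→d12:-→d13:-→d14:-→d15:-→d16:H0→d17:-→d18:-→d19:-→d20:-→d21:-→d22:-→d23:-→d24:H2→d25:-→d26:-→d27:-→d28:H2 -> H2
  lookup 179.168.0.106: bits 1011001110101000 walk d0:-→d1:-→d2:-→d3:-→d4:-→d5:-→d6:-→d7:-→d8:H2→d9:-→d10:-→d11:-→d12:-→d13:-→d14:-→d15:-→d16:H2 -> H2
  lookup 179.176.93.17: bits 10110011101 walk d0:-→d1:-→d2:-→d3:-→d4:-→d5:-→d6:-→d7:-→d8:H2→d9:-→d10:-→d11:- -> H2
  del 47.204.0.0/16 (clear depth 16)
  del 179.0.0.0/8 (clear depth 8)
  add 47.204.194.0/24 -> H3 at depth 24
  add 0.0.0.0/0 -> H2 at depth 0
  add 129.160.182.0/24 -> H2 at depth 24

== LOOKUPS ==
["H3","H2","H2","H2","H2","H3","H2","no-route","H2","H1","H0","H2","H2","H2","H2"]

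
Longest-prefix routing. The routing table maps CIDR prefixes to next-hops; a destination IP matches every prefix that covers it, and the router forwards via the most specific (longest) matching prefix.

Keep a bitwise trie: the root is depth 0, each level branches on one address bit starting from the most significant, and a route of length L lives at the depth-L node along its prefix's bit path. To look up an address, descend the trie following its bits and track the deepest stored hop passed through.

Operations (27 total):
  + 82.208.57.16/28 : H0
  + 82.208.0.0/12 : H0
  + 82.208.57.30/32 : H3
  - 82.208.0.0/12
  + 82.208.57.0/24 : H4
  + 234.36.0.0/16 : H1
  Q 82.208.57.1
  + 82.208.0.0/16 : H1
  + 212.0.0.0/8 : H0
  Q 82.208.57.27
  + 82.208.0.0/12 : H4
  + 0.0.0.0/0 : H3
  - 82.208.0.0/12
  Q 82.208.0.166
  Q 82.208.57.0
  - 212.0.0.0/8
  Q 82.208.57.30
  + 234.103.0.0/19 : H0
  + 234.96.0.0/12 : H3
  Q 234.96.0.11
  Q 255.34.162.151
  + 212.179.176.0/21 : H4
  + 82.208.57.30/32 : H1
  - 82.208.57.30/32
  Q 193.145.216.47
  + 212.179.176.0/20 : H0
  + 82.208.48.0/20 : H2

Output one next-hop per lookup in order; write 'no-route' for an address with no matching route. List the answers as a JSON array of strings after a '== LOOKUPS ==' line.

Apply in order:
  + 82.208.57.16/28 (H0) depth=28
  + 82.208.0.0/12 (H0) depth=12
  + 82.208.57.30/32 (H3) depth=32
  - 82.208.0.0/12 clear@12
  + 82.208.57.0/24 (H4) depth=24
  + 234.36.0.0/16 (H1) depth=16
  lookup 82.208.57.1: bits 010100101101000000111001000 walk d0:-→d1:-→d2:-→d3:-→d4:-→d5:-→d6:-→d7:-→d8:-→d9:-→d10:-→d11:-→d12:-→d13:-→d14:-→d15:-→d16:-→d17:-→d18:-→d19:-→d20:-→d21:-→d22:-→d23:-→d24:H4→d25:-→d26:-→d27:- -> H4
  + 82.208.0.0/16 (H1) depth=16
  + 212.0.0.0/8 (H0) depth=8
  lookup 82.208.57.27: bits 01010010110100000011100100011 walk d0:-→d1:-→d2:-→d3:-→d4:-→d5:-→d6:-→d7:-→d8:-→d9:-→d10:-→d11:-→d12:-→d13:-→d14:-→d15:-→d16:H1→d17:-→d18:-→d19:-→d20:-→d21:-→d22:-→d23:-→d24:H4→d25:-→d26:-→d27:-→d28:H0→d29:- -> H0
  + 82.208.0.0/12 (H4) depth=12
  + 0.0.0.0/0 (H3) depth=0
  - 82.208.0.0/12 clear@12
  lookup 82.208.0.166: bits 010100101101000000 walk d0:H3→d1:-→d2:-→d3:-→d4:-→d5:-→d6:-→d7:-→d8:-→d9:-→d10:-→d11:-→d12:-→d13:-→d14:-→d15:-→d16:H1→d17:-→d18:- -> H1
  lookup 82.208.57.0: bits 010100101101000000111001000 walk d0:H3→d1:-→d2:-→d3:-→d4:-→d5:-→d6:-→d7:-→d8:-→d9:-→d10:-→d11:-→d12:-→d13:-→d14:-→d15:-→d16:H1→d17:-→d18:-→d19:-→d20:-→d21:-→d22:-→d23:-→d24:H4→d25:-→d26:-→d27:- -> H4
  - 212.0.0.0/8 clear@8
  lookup 82.208.57.30: bits 01010010110100000011100100011110 walk d0:H3→d1:-→d2:-→d3:-→d4:-→d5:-→d6:-→d7:-→d8:-→d9:-→d10:-→d11:-→d12:-→d13:-→d14:-→d15:-→d16:H1→d17:-→d18:-→d19:-→d20:-→d21:-→d22:-→d23:-→d24:H4→d25:-→d26:-→d27:-→d28:H0→d29:-→d30:-→d31:-→d32:H3 -> H3
  + 234.103.0.0/19 (H0) depth=19
  + 234.96.0.0/12 (H3) depth=12
  lookup 234.96.0.11: bits 1110101001100 walk d0:H3→d1:-→d2:-→d3:-→d4:-→d5:-→d6:-→d7:-→d8:-→d9:-→d10:-→d11:-→d12:H3→d13:- -> H3
  lookup 255.34.162.151: bits 111 walk d0:H3→d1:-→d2:-→d3:- -> H3
  + 212.179.176.0/21 (H4) depth=21
  + 82.208.57.30/32 (H1) depth=32
  - 82.208.57.30/32 clear@32
  lookup 193.145.216.47: bits 110 walk d0:H3→d1:-→d2:-→d3:- -> H3
  + 212.179.176.0/20 (H0) depth=20
  + 82.208.48.0/20 (H2) depth=20

== LOOKUPS ==
["H4","H0","H1","H4","H3","H3","H3","H3"]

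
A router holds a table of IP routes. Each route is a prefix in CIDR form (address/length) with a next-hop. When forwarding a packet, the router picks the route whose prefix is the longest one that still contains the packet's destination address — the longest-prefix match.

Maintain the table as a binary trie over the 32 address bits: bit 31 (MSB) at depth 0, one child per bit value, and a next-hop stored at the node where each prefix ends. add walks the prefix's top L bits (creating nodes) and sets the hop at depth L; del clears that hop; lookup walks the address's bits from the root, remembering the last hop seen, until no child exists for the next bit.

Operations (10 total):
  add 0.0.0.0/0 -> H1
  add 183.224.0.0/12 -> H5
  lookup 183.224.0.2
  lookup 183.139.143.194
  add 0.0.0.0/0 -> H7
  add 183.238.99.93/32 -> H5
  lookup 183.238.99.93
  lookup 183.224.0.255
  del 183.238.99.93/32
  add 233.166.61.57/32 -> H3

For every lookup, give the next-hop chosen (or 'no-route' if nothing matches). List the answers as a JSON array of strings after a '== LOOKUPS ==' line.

Trace:
  + 0.0.0.0/0 (H1) depth=0
  + 183.224.0.0/12 (H5) depth=12
  Q 183.224.0.2: descend 101101111110 ; hops seen [H1,H5] ; pick H5
  Q 183.139.143.194: descend 101101111 ; hops seen [H1] ; pick H1
  + 0.0.0.0/0 (H7) depth=0
  + 183.238.99.93/32 (H5) depth=32
  Q 183.238.99.93: descend 10110111111011100110001101011101 ; hops seen [H7,H5,H5] ; pick H5
  Q 183.224.0.255: descend 101101111110 ; hops seen [H7,H5] ; pick H5
  del 183.238.99.93/32 (clear depth 32)
  + 233.166.61.57/32 (H3) depth=32

== LOOKUPS ==
["H5","H1","H5","H5"]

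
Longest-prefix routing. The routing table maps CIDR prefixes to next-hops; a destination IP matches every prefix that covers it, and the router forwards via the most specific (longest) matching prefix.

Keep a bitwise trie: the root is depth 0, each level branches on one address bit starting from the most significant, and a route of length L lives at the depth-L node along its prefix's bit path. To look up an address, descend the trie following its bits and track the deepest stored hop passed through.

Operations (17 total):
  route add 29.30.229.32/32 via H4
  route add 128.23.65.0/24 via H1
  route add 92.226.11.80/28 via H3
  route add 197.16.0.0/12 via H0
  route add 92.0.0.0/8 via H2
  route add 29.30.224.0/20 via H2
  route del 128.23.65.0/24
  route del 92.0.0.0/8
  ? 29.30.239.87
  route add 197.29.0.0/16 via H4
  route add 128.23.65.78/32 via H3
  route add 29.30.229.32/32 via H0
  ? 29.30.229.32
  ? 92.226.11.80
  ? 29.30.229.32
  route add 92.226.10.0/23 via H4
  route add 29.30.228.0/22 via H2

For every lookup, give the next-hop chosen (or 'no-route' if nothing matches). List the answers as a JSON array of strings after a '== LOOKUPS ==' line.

Trace:
  add 29.30.229.32/32 -> H4 at depth 32
  add 128.23.65.0/24 -> H1 at depth 24
  add 92.226.11.80/28 -> H3 at depth 28
  add 197.16.0.0/12 -> H0 at depth 12
  add 92.0.0.0/8 -> H2 at depth 8
  add 29.30.224.0/20 -> H2 at depth 20
  - 128.23.65.0/24 clear@24
  - 92.0.0.0/8 clear@8
  ? 29.30.239.87  path d0:-→d1:-→d2:-→d3:-→d4:-→d5:-→d6:-→d7:-→d8:-→d9:-→d10:-→d11:-→d12:-→d13:-→d14:-→d15:-→d16:-→d17:-→d18:-→d19:-→d20:H2  best=H2
  add 197.29.0.0/16 -> H4 at depth 16
  add 128.23.65.78/32 -> H3 at depth 32
  add 29.30.229.32/32 -> H0 at depth 32
  ? 29.30.229.32  path d0:-→d1:-→d2:-→d3:-→d4:-→d5:-→d6:-→d7:-→d8:-→d9:-→d10:-→d11:-→d12:-→d13:-→d14:-→d15:-→d16:-→d17:-→d18:-→d19:-→d20:H2→d21:-→d22:-→d23:-→d24:-→d25:-→d26:-→d27:-→d28:-→d29:-→d30:-→d31:-→d32:H0  best=H0
  ? 92.226.11.80  path d0:-→d1:-→d2:-→d3:-→d4:-→d5:-→d6:-→d7:-→d8:-→d9:-→d10:-→d11:-→d12:-→d13:-→d14:-→d15:-→d16:-→d17:-→d18:-→d19:-→d20:-→d21:-→d22:-→d23:-→d24:-→d25:-→d26:-→d27:-→d28:H3  best=H3
  ? 29.30.229.32  path d0:-→d1:-→d2:-→d3:-→d4:-→d5:-→d6:-→d7:-→d8:-→d9:-→d10:-→d11:-→d12:-→d13:-→d14:-→d15:-→d16:-→d17:-→d18:-→d19:-→d20:H2→d21:-→d22:-→d23:-→d24:-→d25:-→d26:-→d27:-→d28:-→d29:-→d30:-→d31:-→d32:H0  best=H0
  add 92.226.10.0/23 -> H4 at depth 23
  add 29.30.228.0/22 -> H2 at depth 22

== LOOKUPS ==
["H2","H0","H3","H0"]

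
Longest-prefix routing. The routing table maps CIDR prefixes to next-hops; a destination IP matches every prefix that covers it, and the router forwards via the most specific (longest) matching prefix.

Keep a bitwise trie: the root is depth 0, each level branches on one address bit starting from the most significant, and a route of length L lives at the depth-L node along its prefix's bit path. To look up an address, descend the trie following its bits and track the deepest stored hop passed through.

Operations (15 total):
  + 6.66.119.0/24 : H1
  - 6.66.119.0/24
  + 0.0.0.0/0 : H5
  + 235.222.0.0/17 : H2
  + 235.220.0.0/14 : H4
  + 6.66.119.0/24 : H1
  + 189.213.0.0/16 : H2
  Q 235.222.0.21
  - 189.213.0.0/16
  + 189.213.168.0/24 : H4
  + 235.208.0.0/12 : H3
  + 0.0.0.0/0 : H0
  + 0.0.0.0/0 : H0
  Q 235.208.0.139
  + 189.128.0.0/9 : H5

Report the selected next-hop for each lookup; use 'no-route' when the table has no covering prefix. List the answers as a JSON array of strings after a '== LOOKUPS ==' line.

Trace:
  add 6.66.119.0/24 -> H1 at depth 24
  - 6.66.119.0/24 clear@24
  add 0.0.0.0/0 -> H5 at depth 0
  add 235.222.0.0/17 -> H2 at depth 17
  add 235.220.0.0/14 -> H4 at depth 14
  add 6.66.119.0/24 -> H1 at depth 24
  add 189.213.0.0/16 -> H2 at depth 16
  ? 235.222.0.21  path d0:H5→d1:-→d2:-→d3:-→d4:-→d5:-→d6:-→d7:-→d8:-→d9:-→d10:-→d11:-→d12:-→d13:-→d14:H4→d15:-→d16:-→d17:H2  best=H2
  - 189.213.0.0/16 clear@16
  add 189.213.168.0/24 -> H4 at depth 24
  add 235.208.0.0/12 -> H3 at depth 12
  add 0.0.0.0/0 -> H0 at depth 0
  add 0.0.0.0/0 -> H0 at depth 0
  ? 235.208.0.139  path d0:H0→d1:-→d2:-→d3:-→d4:-→d5:-→d6:-→d7:-→d8:-→d9:-→d10:-→d11:-→d12:H3  best=H3
  add 189.128.0.0/9 -> H5 at depth 9

== LOOKUPS ==
["H2","H3"]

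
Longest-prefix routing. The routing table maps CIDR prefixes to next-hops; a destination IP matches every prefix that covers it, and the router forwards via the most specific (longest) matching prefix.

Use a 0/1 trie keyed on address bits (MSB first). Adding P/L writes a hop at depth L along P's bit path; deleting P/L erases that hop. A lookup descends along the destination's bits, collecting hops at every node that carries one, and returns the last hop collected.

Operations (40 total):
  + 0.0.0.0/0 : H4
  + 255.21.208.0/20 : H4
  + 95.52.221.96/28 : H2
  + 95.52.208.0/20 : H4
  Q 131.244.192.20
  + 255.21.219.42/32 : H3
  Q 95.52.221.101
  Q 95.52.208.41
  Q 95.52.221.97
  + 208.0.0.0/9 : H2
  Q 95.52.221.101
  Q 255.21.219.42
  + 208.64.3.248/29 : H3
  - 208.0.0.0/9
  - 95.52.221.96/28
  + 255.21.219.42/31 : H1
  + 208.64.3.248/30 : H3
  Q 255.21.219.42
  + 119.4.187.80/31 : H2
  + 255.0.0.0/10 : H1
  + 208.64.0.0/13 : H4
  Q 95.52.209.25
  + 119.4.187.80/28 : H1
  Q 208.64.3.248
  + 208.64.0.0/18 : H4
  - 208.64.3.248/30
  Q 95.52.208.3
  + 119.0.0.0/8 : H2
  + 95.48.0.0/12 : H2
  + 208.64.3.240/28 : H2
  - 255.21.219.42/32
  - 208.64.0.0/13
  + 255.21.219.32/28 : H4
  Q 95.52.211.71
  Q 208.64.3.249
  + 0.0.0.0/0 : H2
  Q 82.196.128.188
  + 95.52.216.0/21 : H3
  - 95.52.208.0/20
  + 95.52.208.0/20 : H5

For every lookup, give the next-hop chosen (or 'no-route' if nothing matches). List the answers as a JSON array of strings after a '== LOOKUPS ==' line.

Trace:
  + 0.0.0.0/0 (H4) depth=0
  + 255.21.208.0/20 (H4) depth=20
  + 95.52.221.96/28 (H2) depth=28
  + 95.52.208.0/20 (H4) depth=20
  ? 131.244.192.20  path d0:H4→d1:-  best=H4
  + 255.21.219.42/32 (H3) depth=32
  ? 95.52.221.101  path d0:H4→d1:-→d2:-→d3:-→d4:-→d5:-→d6:-→d7:-→d8:-→d9:-→d10:-→d11:-→d12:-→d13:-→d14:-→d15:-→d16:-→d17:-→d18:-→d19:-→d20:H4→d21:-→d22:-→d23:-→d24:-→d25:-→d26:-→d27:-→d28:H2  best=H2
  ? 95.52.208.41  path d0:H4→d1:-→d2:-→d3:-→d4:-→d5:-→d6:-→d7:-→d8:-→d9:-→d10:-→d11:-→d12:-→d13:-→d14:-→d15:-→d16:-→d17:-→d18:-→d19:-→d20:H4  best=H4
  ? 95.52.221.97  path d0:H4→d1:-→d2:-→d3:-→d4:-→d5:-→d6:-→d7:-→d8:-→d9:-→d10:-→d11:-→d12:-→d13:-→d14:-→d15:-→d16:-→d17:-→d18:-→d19:-→d20:H4→d21:-→d22:-→d23:-→d24:-→d25:-→d26:-→d27:-→d28:H2  best=H2
  + 208.0.0.0/9 (H2) depth=9
  ? 95.52.221.101  path d0:H4→d1:-→d2:-→d3:-→d4:-→d5:-→d6:-→d7:-→d8:-→d9:-→d10:-→d11:-→d12:-→d13:-→d14:-→d15:-→d16:-→d17:-→d18:-→d19:-→d20:H4→d21:-→d22:-→d23:-→d24:-→d25:-→d26:-→d27:-→d28:H2  best=H2
  ? 255.21.219.42  path d0:H4→d1:-→d2:-→d3:-→d4:-→d5:-→d6:-→d7:-→d8:-→d9:-→d10:-→d11:-→d12:-→d13:-→d14:-→d15:-→d16:-→d17:-→d18:-→d19:-→d20:H4→d21:-→d22:-→d23:-→d24:-→d25:-→d26:-→d27:-→d28:-→d29:-→d30:-→d31:-→d32:H3  best=H3
  + 208.64.3.248/29 (H3) depth=29
  del 208.0.0.0/9 (clear depth 9)
  del 95.52.221.96/28 (clear depth 28)
  + 255.21.219.42/31 (H1) depth=31
  + 208.64.3.248/30 (H3) depth=30
  ? 255.21.219.42  path d0:H4→d1:-→d2:-→d3:-→d4:-→d5:-→d6:-→d7:-→d8:-→d9:-→d10:-→d11:-→d12:-→d13:-→d14:-→d15:-→d16:-→d17:-→d18:-→d19:-→d20:H4→d21:-→d22:-→d23:-→d24:-→d25:-→d26:-→d27:-→d28:-→d29:-→d30:-→d31:H1→d32:H3  best=H3
  + 119.4.187.80/31 (H2) depth=31
  + 255.0.0.0/10 (H1) depth=10
  + 208.64.0.0/13 (H4) depth=13
  ? 95.52.209.25  path d0:H4→d1:-→d2:-→d3:-→d4:-→d5:-→d6:-→d7:-→d8:-→d9:-→d10:-→d11:-→d12:-→d13:-→d14:-→d15:-→d16:-→d17:-→d18:-→d19:-→d20:H4  best=H4
  + 119.4.187.80/28 (H1) depth=28
  ? 208.64.3.248  path d0:H4→d1:-→d2:-→d3:-→d4:-→d5:-→d6:-→d7:-→d8:-→d9:-→d10:-→d11:-→d12:-→d13:H4→d14:-→d15:-→d16:-→d17:-→d18:-→d19:-→d20:-→d21:-→d22:-→d23:-→d24:-→d25:-→d26:-→d27:-→d28:-→d29:H3→d30:H3  best=H3
  + 208.64.0.0/18 (H4) depth=18
  del 208.64.3.248/30 (clear depth 30)
  ? 95.52.208.3  path d0:H4→d1:-→d2:-→d3:-→d4:-→d5:-→d6:-→d7:-→d8:-→d9:-→d10:-→d11:-→d12:-→d13:-→d14:-→d15:-→d16:-→d17:-→d18:-→d19:-→d20:H4  best=H4
  + 119.0.0.0/8 (H2) depth=8
  + 95.48.0.0/12 (H2) depth=12
  + 208.64.3.240/28 (H2) depth=28
  del 255.21.219.42/32 (clear depth 32)
  del 208.64.0.0/13 (clear depth 13)
  + 255.21.219.32/28 (H4) depth=28
  ? 95.52.211.71  path d0:H4→d1:-→d2:-→d3:-→d4:-→d5:-→d6:-→d7:-→d8:-→d9:-→d10:-→d11:-→d12:H2→d13:-→d14:-→d15:-→d16:-→d17:-→d18:-→d19:-→d20:H4  best=H4
  ? 208.64.3.249  path d0:H4→d1:-→d2:-→d3:-→d4:-→d5:-→d6:-→d7:-→d8:-→d9:-→d10:-→d11:-→d12:-→d13:-→d14:-→d15:-→d16:-→d17:-→d18:H4→d19:-→d20:-→d21:-→d22:-→d23:-→d24:-→d25:-→d26:-→d27:-→d28:H2→d29:H3→d30:-  best=H3
  + 0.0.0.0/0 (H2) depth=0
  ? 82.196.128.188  path d0:H2→d1:-→d2:-→d3:-→d4:-  best=H2
  + 95.52.216.0/21 (H3) depth=21
  del 95.52.208.0/20 (clear depth 20)
  + 95.52.208.0/20 (H5) depth=20

== LOOKUPS ==
["H4","H2","H4","H2","H2","H3","H3","H4","H3","H4","H4","H3","H2"]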